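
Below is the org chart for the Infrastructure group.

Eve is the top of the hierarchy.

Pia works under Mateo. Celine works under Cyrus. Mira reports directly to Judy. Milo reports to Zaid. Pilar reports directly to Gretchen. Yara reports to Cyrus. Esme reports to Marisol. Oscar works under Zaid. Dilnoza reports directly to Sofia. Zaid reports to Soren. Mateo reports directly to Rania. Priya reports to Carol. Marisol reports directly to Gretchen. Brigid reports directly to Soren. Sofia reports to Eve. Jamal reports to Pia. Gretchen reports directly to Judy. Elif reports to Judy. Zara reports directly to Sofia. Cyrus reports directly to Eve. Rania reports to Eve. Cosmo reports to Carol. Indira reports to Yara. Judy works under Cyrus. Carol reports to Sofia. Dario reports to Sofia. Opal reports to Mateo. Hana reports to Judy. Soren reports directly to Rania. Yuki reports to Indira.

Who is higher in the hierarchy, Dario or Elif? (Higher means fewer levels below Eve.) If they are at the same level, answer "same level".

Dario

Dario is 2 levels below Eve; Elif is 3. Dario is higher.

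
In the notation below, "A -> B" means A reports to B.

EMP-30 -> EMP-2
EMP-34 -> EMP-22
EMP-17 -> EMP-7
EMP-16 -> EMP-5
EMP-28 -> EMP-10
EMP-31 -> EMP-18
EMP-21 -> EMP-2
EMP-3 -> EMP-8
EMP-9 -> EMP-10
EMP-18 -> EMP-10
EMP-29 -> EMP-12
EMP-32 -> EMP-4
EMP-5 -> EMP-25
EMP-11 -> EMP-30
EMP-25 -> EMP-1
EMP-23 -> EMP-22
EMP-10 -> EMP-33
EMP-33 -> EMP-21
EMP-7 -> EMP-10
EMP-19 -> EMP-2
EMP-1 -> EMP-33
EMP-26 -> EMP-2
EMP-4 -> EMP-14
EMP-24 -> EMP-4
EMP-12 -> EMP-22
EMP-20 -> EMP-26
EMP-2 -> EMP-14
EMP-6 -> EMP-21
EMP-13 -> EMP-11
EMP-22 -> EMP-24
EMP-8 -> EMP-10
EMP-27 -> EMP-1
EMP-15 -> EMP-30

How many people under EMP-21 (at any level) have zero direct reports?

The people in EMP-21's organization with no one reporting to them are EMP-6, EMP-17, EMP-9, EMP-3, EMP-31, EMP-28, EMP-27, EMP-16. That is 8.

8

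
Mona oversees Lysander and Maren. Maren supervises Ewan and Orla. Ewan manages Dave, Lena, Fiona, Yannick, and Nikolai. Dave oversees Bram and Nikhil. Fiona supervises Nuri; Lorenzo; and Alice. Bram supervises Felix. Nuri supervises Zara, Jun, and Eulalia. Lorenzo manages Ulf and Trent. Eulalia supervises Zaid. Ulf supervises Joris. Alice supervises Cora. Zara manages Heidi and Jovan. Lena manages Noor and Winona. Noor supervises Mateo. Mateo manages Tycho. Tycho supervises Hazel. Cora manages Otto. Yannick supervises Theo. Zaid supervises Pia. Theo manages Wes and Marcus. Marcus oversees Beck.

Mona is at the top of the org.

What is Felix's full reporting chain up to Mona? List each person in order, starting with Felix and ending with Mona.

Felix -> Bram -> Dave -> Ewan -> Maren -> Mona

Felix reports to Bram. Bram reports to Dave. Dave reports to Ewan. Ewan reports to Maren. Maren reports to Mona. Mona is at the top.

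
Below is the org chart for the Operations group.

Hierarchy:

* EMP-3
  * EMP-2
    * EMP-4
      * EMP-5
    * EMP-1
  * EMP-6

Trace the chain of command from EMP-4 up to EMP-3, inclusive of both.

EMP-4 -> EMP-2 -> EMP-3

EMP-4 reports to EMP-2. EMP-2 reports to EMP-3. EMP-3 is at the top.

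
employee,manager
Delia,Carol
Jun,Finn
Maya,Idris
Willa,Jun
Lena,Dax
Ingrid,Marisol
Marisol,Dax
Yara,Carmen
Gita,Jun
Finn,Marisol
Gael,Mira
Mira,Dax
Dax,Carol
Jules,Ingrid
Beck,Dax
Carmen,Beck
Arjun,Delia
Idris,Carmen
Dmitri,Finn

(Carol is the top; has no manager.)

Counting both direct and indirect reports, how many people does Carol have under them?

19

Carol directly manages Dax, Delia. Under Dax: Lena, Mira, Gael, Marisol, Ingrid, Jules, Finn, Dmitri, Jun, Gita, Willa, Beck, Carmen, Yara, Idris, Maya (16). Under Delia: Arjun (1). So Carol's organization is 2 direct reports plus everyone under them: 17 + 2 = 19.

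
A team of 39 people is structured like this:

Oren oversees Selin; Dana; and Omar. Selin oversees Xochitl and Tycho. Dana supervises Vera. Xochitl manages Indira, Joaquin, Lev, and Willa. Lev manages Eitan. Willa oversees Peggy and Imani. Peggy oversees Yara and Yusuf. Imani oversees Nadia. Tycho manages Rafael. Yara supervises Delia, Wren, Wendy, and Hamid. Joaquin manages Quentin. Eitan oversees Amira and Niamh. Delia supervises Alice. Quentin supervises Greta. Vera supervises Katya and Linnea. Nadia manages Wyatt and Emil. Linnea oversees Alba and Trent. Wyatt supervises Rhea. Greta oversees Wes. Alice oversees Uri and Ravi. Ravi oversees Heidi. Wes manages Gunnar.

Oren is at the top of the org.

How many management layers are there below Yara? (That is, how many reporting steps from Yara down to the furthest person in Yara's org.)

4

The longest chain under Yara runs Yara → Delia → Alice → Ravi → Heidi, which is 4 levels below Yara.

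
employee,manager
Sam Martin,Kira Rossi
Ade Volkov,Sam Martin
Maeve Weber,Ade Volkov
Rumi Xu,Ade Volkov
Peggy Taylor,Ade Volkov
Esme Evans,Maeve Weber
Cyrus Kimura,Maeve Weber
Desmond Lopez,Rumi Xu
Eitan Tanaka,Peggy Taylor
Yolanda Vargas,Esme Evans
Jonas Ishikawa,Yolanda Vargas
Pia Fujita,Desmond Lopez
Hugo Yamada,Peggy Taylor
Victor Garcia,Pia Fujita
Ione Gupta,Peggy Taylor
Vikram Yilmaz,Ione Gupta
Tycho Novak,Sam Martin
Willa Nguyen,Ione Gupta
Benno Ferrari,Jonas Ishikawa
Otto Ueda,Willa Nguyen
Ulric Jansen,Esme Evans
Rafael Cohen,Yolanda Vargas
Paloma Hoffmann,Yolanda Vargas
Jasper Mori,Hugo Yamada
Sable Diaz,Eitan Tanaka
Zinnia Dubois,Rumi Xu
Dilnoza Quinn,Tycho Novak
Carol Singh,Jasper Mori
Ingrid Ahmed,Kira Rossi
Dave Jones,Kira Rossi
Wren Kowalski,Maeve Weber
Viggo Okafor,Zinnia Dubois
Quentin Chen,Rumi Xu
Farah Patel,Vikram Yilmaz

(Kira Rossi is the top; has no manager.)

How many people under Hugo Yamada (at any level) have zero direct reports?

The only person in Hugo Yamada's organization with no one reporting to them is Carol Singh. That is 1.

1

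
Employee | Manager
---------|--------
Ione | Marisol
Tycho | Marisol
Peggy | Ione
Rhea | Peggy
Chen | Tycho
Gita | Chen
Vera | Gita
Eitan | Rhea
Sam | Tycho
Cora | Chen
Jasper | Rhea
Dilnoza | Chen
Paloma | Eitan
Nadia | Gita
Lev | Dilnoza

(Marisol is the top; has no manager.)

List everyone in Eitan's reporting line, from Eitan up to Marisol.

Eitan -> Rhea -> Peggy -> Ione -> Marisol

Eitan reports to Rhea. Rhea reports to Peggy. Peggy reports to Ione. Ione reports to Marisol. Marisol is at the top.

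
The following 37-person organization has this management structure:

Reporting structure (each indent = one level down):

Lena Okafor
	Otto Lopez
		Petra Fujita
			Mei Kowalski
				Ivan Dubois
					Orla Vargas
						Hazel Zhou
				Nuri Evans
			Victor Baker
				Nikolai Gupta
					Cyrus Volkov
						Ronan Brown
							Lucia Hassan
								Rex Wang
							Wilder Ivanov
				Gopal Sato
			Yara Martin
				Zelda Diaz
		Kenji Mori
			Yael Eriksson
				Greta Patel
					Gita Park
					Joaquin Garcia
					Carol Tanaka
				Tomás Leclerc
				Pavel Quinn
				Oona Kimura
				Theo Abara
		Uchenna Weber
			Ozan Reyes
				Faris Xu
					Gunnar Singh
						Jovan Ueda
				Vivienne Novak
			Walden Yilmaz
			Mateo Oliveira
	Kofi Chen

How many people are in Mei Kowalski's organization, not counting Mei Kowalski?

Mei Kowalski directly manages Ivan Dubois, Nuri Evans. Under Ivan Dubois: Orla Vargas, Hazel Zhou (2). Nuri Evans has no reports. So Mei Kowalski's organization is 2 direct reports plus everyone under them: 3 + 1 = 4.

4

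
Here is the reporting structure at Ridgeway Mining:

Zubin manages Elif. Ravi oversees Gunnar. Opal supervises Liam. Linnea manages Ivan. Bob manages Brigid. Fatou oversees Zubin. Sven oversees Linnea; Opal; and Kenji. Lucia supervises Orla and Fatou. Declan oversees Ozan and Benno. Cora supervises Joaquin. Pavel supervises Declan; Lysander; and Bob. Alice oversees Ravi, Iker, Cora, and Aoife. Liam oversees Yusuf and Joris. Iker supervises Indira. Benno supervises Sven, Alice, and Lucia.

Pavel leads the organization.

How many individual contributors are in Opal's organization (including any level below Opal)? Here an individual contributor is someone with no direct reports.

The people in Opal's organization with no one reporting to them are Joris, Yusuf. That is 2.

2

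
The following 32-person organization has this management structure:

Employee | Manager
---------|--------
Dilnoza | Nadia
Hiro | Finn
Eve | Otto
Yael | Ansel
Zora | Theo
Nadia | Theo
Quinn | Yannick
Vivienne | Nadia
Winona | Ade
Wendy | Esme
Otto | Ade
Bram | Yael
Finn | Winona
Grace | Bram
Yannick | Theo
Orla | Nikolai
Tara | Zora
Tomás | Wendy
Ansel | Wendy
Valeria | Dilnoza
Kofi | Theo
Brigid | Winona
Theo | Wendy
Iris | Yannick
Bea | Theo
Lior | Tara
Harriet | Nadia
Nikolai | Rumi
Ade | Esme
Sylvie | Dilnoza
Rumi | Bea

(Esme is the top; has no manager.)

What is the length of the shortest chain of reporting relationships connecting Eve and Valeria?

Eve is 3 levels below Esme, and Valeria is 5 levels below Esme (their lowest common manager). The shortest path runs up from Eve to Esme and back down to Valeria: 3 + 5 = 8 links.

8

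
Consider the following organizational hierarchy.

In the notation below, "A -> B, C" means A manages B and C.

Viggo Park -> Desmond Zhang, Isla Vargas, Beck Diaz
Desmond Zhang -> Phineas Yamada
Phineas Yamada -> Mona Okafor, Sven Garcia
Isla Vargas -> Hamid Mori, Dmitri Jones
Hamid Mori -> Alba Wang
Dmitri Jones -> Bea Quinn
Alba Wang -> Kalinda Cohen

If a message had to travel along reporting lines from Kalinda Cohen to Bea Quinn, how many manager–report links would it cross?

Kalinda Cohen is 3 levels below Isla Vargas, and Bea Quinn is 2 levels below Isla Vargas (their lowest common manager). The shortest path runs up from Kalinda Cohen to Isla Vargas and back down to Bea Quinn: 3 + 2 = 5 links.

5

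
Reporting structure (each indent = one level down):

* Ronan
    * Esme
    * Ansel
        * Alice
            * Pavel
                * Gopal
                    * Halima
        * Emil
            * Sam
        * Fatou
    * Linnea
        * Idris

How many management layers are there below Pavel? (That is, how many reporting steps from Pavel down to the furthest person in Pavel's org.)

2

The longest chain under Pavel runs Pavel → Gopal → Halima, which is 2 levels below Pavel.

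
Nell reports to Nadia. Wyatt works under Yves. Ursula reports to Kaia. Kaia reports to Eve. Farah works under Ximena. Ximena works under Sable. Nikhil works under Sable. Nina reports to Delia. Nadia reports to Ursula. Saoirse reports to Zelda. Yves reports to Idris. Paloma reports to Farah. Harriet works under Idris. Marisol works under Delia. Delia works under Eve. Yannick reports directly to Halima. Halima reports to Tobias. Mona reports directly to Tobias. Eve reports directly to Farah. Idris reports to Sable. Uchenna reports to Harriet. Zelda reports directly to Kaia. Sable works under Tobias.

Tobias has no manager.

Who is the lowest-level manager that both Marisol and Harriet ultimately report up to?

Marisol's chain of managers is Delia, Eve, Farah, Ximena, Sable, Tobias. Harriet's chain of managers is Idris, Sable, Tobias. The first manager that appears in both chains is Sable.

Sable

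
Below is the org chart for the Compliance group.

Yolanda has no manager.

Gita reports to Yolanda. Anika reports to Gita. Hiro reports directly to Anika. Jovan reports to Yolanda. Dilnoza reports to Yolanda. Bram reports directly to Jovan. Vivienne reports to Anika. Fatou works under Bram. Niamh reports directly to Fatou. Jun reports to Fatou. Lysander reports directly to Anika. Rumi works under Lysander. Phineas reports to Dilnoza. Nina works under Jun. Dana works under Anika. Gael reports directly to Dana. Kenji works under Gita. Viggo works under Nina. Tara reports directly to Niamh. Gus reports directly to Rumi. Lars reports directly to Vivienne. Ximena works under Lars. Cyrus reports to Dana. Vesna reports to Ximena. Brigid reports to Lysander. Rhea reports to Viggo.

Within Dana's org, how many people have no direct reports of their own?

The people in Dana's organization with no one reporting to them are Cyrus, Gael. That is 2.

2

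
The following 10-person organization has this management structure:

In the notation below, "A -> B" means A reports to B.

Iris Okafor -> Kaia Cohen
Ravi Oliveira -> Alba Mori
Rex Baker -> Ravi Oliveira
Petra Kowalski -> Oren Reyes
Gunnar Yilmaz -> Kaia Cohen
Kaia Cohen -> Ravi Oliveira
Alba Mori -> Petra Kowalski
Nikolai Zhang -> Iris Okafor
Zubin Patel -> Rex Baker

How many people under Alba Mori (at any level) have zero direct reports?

The people in Alba Mori's organization with no one reporting to them are Zubin Patel, Gunnar Yilmaz, Nikolai Zhang. That is 3.

3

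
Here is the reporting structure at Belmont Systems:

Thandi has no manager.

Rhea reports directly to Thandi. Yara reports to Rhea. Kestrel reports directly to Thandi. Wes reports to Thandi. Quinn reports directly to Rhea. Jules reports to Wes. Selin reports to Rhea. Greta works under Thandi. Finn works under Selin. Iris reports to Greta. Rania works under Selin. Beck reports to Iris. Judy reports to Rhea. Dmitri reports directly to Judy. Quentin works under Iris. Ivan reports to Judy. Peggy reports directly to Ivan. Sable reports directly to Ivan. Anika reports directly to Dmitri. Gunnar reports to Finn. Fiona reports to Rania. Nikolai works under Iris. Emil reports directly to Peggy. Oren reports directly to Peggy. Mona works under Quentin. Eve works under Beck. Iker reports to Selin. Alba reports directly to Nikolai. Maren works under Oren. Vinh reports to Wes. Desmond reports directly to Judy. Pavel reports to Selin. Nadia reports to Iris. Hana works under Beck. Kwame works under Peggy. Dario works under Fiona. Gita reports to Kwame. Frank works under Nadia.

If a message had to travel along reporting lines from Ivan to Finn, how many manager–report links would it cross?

Ivan is 2 levels below Rhea, and Finn is 2 levels below Rhea (their lowest common manager). The shortest path runs up from Ivan to Rhea and back down to Finn: 2 + 2 = 4 links.

4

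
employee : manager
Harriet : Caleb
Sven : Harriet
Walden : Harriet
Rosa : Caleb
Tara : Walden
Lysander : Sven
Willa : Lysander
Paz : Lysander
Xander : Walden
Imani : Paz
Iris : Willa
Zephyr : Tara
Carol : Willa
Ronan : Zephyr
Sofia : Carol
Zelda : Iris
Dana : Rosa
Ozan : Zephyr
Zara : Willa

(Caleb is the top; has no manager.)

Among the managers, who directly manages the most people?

Willa

Direct-report counts: Caleb has 2; Rosa has 1; Harriet has 2; Walden has 2; Tara has 1; Zephyr has 2; Sven has 1; Lysander has 2; Paz has 1; Willa has 3; Carol has 1; Iris has 1. The largest is 3, held by Willa.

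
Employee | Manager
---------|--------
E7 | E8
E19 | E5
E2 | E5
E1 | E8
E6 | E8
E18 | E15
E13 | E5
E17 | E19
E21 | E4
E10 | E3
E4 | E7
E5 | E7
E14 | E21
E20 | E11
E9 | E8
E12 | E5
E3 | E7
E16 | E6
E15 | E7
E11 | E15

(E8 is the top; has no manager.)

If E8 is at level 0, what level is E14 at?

Chain from E14 up to E8: E14 → E21 → E4 → E7 → E8. That is 4 steps up, so E14 is 4 levels below E8.

4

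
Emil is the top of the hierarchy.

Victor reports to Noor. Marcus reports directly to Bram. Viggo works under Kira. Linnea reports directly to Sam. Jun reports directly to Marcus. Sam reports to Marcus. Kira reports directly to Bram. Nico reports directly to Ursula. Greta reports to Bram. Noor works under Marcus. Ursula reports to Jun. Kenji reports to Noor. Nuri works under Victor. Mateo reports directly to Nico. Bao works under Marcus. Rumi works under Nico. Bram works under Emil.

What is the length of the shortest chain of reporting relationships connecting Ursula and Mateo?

Mateo is in Ursula's organization: the chain from Mateo up to Ursula is Mateo → Nico → Ursula, which is 2 links.

2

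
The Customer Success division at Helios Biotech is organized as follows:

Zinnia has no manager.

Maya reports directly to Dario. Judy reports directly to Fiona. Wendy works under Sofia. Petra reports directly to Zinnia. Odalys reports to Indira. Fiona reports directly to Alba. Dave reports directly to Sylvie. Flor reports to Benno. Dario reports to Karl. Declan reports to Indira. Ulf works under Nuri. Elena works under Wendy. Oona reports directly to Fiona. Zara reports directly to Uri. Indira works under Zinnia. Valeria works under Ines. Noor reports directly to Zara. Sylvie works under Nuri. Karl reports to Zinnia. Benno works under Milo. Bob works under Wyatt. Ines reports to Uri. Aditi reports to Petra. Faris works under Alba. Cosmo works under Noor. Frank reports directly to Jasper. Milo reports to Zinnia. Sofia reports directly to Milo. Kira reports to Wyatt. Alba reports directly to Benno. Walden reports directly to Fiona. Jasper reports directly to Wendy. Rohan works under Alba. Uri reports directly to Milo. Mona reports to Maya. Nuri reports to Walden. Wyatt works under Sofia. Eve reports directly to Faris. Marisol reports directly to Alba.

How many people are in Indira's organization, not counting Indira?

Indira directly manages Odalys, Declan. Odalys has no reports. Declan has no reports. So Indira's organization is 2 direct reports plus everyone under them: 1 + 1 = 2.

2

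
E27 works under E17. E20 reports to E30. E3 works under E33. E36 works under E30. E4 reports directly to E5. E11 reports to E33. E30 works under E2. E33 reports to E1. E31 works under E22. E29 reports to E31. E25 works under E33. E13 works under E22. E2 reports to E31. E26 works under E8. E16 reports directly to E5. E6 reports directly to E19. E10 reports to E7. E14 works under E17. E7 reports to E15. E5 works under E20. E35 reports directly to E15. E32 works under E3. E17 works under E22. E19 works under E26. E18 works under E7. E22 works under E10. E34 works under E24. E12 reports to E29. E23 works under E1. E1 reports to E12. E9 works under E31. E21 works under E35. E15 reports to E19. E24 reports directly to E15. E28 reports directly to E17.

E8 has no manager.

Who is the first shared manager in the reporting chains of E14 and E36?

E14's chain of managers is E17, E22, E10, E7, E15, E19, E26, E8. E36's chain of managers is E30, E2, E31, E22, E10, E7, E15, E19, E26, E8. The first manager that appears in both chains is E22.

E22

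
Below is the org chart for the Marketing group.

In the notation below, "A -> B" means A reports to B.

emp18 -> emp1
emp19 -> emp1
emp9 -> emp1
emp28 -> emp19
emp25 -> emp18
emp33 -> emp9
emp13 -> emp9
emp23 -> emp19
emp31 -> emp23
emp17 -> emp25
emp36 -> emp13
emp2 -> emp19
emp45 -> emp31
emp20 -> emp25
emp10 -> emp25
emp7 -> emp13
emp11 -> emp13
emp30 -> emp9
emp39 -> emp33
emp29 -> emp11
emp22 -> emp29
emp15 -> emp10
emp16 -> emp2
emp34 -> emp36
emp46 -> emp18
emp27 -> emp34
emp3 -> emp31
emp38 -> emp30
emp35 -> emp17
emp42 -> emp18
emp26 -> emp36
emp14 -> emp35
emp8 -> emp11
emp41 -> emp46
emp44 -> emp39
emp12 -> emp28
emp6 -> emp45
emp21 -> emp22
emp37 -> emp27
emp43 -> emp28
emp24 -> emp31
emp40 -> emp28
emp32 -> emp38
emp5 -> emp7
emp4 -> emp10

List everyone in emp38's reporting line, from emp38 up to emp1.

emp38 -> emp30 -> emp9 -> emp1

emp38 reports to emp30. emp30 reports to emp9. emp9 reports to emp1. emp1 is at the top.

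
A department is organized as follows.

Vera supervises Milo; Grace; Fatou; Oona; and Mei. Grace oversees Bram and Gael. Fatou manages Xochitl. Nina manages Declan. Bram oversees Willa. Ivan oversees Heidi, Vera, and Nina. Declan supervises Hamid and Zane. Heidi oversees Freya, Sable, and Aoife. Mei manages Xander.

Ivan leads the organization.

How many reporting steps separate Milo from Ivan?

2

Chain from Milo up to Ivan: Milo → Vera → Ivan. That is 2 steps up, so Milo is 2 levels below Ivan.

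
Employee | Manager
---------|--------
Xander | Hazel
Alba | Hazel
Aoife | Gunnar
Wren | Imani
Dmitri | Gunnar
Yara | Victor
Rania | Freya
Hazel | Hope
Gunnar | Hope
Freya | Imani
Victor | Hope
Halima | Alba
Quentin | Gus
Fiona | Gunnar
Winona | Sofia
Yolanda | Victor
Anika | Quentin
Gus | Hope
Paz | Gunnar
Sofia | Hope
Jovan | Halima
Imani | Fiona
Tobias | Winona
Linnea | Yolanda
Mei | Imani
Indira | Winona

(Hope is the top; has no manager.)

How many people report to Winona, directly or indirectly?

Winona directly manages Indira, Tobias. Indira has no reports. Tobias has no reports. So Winona's organization is 2 direct reports plus everyone under them: 1 + 1 = 2.

2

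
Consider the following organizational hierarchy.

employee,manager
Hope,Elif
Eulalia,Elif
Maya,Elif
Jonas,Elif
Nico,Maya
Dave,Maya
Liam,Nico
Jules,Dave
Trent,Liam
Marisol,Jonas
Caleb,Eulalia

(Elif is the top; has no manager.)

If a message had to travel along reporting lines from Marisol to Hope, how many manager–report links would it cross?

3

Marisol is 2 levels below Elif, and Hope is 1 level below Elif (their lowest common manager). The shortest path runs up from Marisol to Elif and back down to Hope: 2 + 1 = 3 links.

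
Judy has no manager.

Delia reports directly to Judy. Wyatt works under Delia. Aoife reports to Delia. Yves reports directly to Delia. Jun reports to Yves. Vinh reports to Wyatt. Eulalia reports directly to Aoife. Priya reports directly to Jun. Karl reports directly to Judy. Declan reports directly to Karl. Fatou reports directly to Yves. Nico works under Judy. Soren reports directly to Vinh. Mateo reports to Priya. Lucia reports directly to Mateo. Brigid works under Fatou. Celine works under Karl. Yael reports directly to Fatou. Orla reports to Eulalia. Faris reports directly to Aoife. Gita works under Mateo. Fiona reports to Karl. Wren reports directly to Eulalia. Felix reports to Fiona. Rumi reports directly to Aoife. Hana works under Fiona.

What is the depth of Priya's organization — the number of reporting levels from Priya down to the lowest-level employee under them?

The longest chain under Priya runs Priya → Mateo → Gita, which is 2 levels below Priya.

2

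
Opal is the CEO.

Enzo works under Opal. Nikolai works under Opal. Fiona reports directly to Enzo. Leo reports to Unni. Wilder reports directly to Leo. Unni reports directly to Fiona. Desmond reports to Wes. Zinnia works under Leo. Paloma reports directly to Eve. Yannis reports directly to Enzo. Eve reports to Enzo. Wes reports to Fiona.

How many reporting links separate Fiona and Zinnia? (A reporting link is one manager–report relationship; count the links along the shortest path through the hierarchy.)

Zinnia is in Fiona's organization: the chain from Zinnia up to Fiona is Zinnia → Leo → Unni → Fiona, which is 3 links.

3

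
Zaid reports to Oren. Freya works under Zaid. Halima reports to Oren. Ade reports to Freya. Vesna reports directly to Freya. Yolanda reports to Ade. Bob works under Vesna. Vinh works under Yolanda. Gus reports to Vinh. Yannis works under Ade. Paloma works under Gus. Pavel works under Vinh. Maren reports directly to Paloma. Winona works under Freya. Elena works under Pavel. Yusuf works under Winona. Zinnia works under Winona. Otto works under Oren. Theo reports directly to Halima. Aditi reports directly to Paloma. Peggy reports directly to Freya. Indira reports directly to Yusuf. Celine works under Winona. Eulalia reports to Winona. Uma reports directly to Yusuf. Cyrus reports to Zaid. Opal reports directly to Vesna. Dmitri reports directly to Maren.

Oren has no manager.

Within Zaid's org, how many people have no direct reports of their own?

13

The people in Zaid's organization with no one reporting to them are Cyrus, Peggy, Eulalia, Celine, Zinnia, Uma, Indira, Opal, Bob, Yannis, Elena, Aditi, Dmitri. That is 13.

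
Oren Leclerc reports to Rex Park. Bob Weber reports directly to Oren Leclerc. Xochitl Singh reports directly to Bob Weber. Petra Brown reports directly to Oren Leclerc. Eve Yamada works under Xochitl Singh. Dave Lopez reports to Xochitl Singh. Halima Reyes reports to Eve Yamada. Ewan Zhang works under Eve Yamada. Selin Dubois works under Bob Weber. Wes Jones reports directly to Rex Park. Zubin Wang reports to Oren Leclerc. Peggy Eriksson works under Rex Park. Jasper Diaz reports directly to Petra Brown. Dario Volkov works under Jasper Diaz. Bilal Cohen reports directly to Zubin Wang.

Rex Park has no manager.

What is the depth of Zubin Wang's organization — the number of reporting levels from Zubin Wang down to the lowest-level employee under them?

The longest chain under Zubin Wang runs Zubin Wang → Bilal Cohen, which is 1 level below Zubin Wang.

1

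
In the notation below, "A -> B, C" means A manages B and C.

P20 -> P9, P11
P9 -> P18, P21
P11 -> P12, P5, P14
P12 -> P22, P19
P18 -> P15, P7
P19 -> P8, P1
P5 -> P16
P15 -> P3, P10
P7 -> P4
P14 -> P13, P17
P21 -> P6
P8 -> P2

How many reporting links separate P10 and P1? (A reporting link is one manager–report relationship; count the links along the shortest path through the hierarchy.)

P10 is 4 levels below P20, and P1 is 4 levels below P20 (their lowest common manager). The shortest path runs up from P10 to P20 and back down to P1: 4 + 4 = 8 links.

8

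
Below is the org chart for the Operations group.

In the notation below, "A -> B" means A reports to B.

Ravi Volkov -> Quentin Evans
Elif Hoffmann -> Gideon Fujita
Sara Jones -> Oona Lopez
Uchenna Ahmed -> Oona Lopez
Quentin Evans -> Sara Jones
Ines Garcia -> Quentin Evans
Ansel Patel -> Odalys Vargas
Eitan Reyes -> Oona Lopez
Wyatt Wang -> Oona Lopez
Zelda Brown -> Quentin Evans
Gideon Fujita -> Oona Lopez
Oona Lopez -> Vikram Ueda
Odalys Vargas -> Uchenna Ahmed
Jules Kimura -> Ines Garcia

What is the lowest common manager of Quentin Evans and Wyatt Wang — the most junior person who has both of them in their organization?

Quentin Evans's chain of managers is Sara Jones, Oona Lopez, Vikram Ueda. Wyatt Wang's chain of managers is Oona Lopez, Vikram Ueda. The first manager that appears in both chains is Oona Lopez.

Oona Lopez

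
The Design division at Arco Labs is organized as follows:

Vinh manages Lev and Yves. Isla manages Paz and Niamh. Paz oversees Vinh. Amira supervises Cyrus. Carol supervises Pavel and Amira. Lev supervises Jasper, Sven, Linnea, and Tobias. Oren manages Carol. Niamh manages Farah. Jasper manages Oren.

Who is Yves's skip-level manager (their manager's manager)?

Yves reports to Vinh, and Vinh reports to Paz. So Yves's skip-level manager is Paz.

Paz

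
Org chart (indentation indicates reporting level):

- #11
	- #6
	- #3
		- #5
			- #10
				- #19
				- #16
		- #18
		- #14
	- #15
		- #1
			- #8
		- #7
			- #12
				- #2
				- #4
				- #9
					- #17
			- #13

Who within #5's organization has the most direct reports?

Direct-report counts within #5's organization: #5 has 1; #10 has 2. The largest is 2, held by #10.

#10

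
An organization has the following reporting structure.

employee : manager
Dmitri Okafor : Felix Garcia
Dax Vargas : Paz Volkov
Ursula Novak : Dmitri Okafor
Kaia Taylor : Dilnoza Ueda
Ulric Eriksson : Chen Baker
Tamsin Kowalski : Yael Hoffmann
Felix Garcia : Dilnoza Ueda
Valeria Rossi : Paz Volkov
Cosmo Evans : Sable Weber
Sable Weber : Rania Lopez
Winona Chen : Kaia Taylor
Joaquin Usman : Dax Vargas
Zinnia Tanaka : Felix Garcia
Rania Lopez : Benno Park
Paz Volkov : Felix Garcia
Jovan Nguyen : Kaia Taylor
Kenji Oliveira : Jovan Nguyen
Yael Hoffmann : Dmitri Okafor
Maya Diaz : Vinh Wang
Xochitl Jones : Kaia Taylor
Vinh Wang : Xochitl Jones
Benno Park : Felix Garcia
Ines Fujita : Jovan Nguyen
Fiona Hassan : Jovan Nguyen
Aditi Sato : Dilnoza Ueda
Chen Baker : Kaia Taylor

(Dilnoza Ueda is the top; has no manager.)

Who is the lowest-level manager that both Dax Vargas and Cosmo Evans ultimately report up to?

Dax Vargas's chain of managers is Paz Volkov, Felix Garcia, Dilnoza Ueda. Cosmo Evans's chain of managers is Sable Weber, Rania Lopez, Benno Park, Felix Garcia, Dilnoza Ueda. The first manager that appears in both chains is Felix Garcia.

Felix Garcia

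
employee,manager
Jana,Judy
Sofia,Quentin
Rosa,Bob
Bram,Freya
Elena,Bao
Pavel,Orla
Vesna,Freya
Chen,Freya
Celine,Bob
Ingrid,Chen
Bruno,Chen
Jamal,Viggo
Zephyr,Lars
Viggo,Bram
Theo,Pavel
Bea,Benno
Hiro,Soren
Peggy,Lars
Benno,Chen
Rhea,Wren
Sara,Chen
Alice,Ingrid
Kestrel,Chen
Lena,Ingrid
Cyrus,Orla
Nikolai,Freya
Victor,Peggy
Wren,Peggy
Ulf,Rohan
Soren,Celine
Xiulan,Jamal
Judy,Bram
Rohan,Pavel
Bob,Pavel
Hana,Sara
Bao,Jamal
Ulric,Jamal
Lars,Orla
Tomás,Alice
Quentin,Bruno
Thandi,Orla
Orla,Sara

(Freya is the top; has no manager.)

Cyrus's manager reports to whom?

Cyrus reports to Orla, and Orla reports to Sara. So Cyrus's skip-level manager is Sara.

Sara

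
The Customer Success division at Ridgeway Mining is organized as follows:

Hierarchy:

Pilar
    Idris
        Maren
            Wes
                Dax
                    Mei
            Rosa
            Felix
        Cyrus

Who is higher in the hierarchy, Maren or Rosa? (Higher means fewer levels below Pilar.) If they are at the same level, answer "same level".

Maren is 2 levels below Pilar; Rosa is 3. Maren is higher.

Maren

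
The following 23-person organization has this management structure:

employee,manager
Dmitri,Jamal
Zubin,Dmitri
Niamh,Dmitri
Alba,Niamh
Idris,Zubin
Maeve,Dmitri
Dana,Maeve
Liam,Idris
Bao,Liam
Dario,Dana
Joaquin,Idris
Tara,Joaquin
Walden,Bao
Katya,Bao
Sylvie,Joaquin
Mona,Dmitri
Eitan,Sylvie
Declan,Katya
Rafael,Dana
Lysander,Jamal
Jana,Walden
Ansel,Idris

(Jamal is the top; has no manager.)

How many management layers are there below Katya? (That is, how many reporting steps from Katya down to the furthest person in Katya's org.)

The longest chain under Katya runs Katya → Declan, which is 1 level below Katya.

1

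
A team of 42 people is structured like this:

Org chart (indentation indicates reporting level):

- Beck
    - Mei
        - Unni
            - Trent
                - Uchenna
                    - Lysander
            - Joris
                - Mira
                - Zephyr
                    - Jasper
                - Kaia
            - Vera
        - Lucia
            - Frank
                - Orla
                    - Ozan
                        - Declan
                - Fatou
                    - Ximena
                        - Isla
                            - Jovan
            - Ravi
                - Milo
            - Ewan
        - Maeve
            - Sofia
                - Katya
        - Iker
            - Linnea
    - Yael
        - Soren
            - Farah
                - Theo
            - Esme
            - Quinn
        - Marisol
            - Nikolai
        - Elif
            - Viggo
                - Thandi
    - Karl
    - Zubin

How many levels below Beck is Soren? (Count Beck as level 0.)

2

Chain from Soren up to Beck: Soren → Yael → Beck. That is 2 steps up, so Soren is 2 levels below Beck.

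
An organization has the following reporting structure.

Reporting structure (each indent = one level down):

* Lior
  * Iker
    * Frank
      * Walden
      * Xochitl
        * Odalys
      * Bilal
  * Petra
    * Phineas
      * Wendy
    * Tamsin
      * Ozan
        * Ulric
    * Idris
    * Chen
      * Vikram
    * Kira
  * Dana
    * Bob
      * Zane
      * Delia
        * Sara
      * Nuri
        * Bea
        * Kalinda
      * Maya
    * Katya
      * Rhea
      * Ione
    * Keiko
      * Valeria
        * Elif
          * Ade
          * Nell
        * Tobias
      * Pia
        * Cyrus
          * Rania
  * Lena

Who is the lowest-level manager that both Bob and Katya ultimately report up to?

Bob's chain of managers is Dana, Lior. Katya's chain of managers is Dana, Lior. The first manager that appears in both chains is Dana.

Dana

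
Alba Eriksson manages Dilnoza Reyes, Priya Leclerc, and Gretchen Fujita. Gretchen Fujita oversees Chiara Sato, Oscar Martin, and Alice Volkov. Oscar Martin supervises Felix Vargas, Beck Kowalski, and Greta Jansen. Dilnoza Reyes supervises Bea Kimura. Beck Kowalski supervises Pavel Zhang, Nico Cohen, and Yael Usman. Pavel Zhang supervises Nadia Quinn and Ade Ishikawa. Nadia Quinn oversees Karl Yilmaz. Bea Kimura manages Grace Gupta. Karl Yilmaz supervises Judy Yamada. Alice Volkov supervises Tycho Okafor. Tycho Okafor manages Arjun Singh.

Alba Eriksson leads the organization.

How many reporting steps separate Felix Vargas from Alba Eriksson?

3

Chain from Felix Vargas up to Alba Eriksson: Felix Vargas → Oscar Martin → Gretchen Fujita → Alba Eriksson. That is 3 steps up, so Felix Vargas is 3 levels below Alba Eriksson.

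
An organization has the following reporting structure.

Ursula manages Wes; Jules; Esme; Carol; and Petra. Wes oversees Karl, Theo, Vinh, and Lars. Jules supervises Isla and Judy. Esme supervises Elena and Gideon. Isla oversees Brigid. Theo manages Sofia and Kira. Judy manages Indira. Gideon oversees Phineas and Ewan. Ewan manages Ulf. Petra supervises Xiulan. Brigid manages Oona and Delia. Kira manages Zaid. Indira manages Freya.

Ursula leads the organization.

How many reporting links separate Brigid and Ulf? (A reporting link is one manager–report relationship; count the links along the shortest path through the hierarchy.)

Brigid is 3 levels below Ursula, and Ulf is 4 levels below Ursula (their lowest common manager). The shortest path runs up from Brigid to Ursula and back down to Ulf: 3 + 4 = 7 links.

7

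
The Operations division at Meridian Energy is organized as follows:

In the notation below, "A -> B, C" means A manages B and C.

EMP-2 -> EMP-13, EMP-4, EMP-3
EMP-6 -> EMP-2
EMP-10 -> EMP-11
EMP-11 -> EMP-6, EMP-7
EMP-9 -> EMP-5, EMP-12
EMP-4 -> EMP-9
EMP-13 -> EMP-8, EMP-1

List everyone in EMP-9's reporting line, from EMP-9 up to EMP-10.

EMP-9 -> EMP-4 -> EMP-2 -> EMP-6 -> EMP-11 -> EMP-10

EMP-9 reports to EMP-4. EMP-4 reports to EMP-2. EMP-2 reports to EMP-6. EMP-6 reports to EMP-11. EMP-11 reports to EMP-10. EMP-10 is at the top.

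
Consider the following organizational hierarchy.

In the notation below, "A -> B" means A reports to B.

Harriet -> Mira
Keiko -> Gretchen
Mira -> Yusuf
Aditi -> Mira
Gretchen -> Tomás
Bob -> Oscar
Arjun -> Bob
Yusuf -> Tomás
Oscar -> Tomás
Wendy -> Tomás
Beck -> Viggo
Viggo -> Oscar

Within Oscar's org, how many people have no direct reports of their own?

2

The people in Oscar's organization with no one reporting to them are Beck, Arjun. That is 2.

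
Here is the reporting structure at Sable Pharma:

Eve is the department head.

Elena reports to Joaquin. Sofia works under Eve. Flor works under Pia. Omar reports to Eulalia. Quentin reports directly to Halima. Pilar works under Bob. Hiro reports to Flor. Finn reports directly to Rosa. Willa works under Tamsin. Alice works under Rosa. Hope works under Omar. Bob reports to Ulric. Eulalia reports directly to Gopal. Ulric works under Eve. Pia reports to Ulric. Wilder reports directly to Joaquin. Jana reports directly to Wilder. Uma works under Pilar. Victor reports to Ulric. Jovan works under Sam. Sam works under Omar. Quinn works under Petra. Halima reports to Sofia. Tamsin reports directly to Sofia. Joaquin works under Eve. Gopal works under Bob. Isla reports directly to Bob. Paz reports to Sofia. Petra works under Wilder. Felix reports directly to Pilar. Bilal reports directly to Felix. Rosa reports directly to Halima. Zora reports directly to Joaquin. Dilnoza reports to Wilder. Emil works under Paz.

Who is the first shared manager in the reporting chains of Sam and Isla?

Bob

Sam's chain of managers is Omar, Eulalia, Gopal, Bob, Ulric, Eve. Isla's chain of managers is Bob, Ulric, Eve. The first manager that appears in both chains is Bob.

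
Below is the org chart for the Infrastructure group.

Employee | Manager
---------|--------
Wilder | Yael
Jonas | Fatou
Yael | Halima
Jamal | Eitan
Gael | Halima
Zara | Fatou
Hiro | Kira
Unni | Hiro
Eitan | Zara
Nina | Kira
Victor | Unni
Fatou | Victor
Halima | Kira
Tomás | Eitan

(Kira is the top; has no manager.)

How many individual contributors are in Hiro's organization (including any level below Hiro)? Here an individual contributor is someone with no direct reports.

3

The people in Hiro's organization with no one reporting to them are Jonas, Jamal, Tomás. That is 3.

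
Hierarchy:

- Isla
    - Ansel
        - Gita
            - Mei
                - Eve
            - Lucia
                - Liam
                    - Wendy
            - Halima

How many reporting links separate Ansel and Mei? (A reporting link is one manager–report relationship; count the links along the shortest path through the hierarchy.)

Mei is in Ansel's organization: the chain from Mei up to Ansel is Mei → Gita → Ansel, which is 2 links.

2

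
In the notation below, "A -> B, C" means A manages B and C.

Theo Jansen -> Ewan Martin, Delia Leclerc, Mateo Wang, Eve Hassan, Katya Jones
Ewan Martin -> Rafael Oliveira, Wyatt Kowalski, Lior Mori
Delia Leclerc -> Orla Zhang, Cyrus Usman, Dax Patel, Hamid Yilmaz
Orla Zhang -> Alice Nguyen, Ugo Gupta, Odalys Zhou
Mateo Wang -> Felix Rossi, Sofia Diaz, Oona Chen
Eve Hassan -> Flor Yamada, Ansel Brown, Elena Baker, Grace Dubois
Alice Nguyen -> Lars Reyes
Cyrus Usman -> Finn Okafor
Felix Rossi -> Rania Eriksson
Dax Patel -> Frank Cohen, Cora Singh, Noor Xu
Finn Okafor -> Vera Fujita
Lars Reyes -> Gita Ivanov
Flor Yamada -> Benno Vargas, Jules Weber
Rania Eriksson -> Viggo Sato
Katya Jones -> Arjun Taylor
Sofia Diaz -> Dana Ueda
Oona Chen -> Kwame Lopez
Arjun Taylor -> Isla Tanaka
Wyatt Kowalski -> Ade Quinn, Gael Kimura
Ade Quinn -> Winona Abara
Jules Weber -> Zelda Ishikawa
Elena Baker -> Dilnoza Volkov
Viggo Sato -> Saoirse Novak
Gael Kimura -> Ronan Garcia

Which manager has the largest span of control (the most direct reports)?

Direct-report counts: Theo Jansen has 5; Katya Jones has 1; Arjun Taylor has 1; Eve Hassan has 4; Elena Baker has 1; Flor Yamada has 2; Jules Weber has 1; Mateo Wang has 3; Oona Chen has 1; Sofia Diaz has 1; Felix Rossi has 1; Rania Eriksson has 1; Viggo Sato has 1; Delia Leclerc has 4; Dax Patel has 3; Cyrus Usman has 1; Finn Okafor has 1; Orla Zhang has 3; Alice Nguyen has 1; Lars Reyes has 1; Ewan Martin has 3; Wyatt Kowalski has 2; Gael Kimura has 1; Ade Quinn has 1. The largest is 5, held by Theo Jansen.

Theo Jansen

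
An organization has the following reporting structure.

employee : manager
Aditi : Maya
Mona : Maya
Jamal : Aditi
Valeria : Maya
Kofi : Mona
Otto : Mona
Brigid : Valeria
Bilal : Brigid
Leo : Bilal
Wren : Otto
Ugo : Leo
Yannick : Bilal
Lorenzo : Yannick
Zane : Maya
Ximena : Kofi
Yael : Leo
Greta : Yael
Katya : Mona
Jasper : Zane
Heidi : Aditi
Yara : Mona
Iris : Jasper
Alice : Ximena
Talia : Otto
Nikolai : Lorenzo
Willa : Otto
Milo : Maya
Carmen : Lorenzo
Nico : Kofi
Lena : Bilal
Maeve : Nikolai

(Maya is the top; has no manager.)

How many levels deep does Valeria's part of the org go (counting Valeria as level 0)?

6

The longest chain under Valeria runs Valeria → Brigid → Bilal → Yannick → Lorenzo → Nikolai → Maeve, which is 6 levels below Valeria.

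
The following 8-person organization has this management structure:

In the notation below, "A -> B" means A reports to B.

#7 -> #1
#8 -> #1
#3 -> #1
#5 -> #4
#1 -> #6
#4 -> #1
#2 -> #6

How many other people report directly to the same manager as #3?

3

#3 reports to #1. #1's other direct reports are #8, #4, #7 — 3 peers.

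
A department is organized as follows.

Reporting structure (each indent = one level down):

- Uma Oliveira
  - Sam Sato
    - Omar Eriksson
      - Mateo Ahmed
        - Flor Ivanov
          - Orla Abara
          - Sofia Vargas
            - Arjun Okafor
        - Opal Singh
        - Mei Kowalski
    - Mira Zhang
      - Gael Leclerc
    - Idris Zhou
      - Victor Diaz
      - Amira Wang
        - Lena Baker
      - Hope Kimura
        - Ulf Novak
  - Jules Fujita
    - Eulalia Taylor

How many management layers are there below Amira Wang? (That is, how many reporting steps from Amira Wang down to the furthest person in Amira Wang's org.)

The longest chain under Amira Wang runs Amira Wang → Lena Baker, which is 1 level below Amira Wang.

1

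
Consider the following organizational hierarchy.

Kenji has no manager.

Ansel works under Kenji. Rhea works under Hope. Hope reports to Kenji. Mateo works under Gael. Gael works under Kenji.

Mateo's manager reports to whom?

Kenji

Mateo reports to Gael, and Gael reports to Kenji. So Mateo's skip-level manager is Kenji.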